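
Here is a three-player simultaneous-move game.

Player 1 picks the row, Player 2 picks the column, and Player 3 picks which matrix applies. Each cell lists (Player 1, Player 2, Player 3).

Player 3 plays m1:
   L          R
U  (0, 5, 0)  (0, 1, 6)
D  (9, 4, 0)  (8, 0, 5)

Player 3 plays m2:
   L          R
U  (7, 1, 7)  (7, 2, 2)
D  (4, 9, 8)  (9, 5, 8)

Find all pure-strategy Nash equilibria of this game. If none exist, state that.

Player 1 against (L, m1): payoffs 0, 9 → best response D.
Player 1 against (L, m2): payoffs 7, 4 → best response U.
Player 1 against (R, m1): payoffs 0, 8 → best response D.
Player 1 against (R, m2): payoffs 7, 9 → best response D.
Player 2 against (U, m1): payoffs 5, 1 → best response L.
Player 2 against (U, m2): payoffs 1, 2 → best response R.
Player 2 against (D, m1): payoffs 4, 0 → best response L.
Player 2 against (D, m2): payoffs 9, 5 → best response L.
Player 3 against (U, L): payoffs 0, 7 → best response m2.
Player 3 against (U, R): payoffs 6, 2 → best response m1.
Player 3 against (D, L): payoffs 0, 8 → best response m2.
Player 3 against (D, R): payoffs 5, 8 → best response m2.
No profile is a mutual best response for all players.

This game has no pure Nash equilibrium.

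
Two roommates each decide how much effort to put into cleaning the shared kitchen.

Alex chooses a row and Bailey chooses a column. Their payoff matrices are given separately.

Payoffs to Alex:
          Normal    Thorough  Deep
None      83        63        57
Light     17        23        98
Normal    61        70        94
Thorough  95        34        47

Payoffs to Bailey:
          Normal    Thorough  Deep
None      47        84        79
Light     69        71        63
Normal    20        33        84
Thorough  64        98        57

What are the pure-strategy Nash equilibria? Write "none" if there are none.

For each player, find the best response to each opponent profile; mutual best responses are the pure NE.
Alex against Normal: payoffs 83, 17, 61, 95 → best response Thorough.
Alex against Thorough: payoffs 63, 23, 70, 34 → best response Normal.
Alex against Deep: payoffs 57, 98, 94, 47 → best response Light.
Bailey against None: payoffs 47, 84, 79 → best response Thorough.
Bailey against Light: payoffs 69, 71, 63 → best response Thorough.
Bailey against Normal: payoffs 20, 33, 84 → best response Deep.
Bailey against Thorough: payoffs 64, 98, 57 → best response Thorough.
No profile is a mutual best response for all players.

No pure-strategy Nash equilibrium.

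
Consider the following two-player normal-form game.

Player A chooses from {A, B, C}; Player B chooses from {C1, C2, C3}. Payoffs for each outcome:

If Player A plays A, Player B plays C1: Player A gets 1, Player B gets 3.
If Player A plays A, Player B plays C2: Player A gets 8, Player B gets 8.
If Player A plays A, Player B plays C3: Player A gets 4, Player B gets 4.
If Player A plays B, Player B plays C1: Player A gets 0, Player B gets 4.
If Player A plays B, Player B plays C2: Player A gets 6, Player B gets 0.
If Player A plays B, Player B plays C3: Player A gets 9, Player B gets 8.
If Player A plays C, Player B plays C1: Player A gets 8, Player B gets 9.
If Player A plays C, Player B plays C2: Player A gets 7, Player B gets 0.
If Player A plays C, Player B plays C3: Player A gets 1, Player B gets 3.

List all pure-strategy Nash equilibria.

(A, C1): Player A can switch to C (1 → 8). Not NE.
(A, C2): Player A gets 8, best alternative 7; Player B gets 8, best alternative 4. No profitable deviation — NE.
(A, C3): Player A can switch to B (4 → 9). Not NE.
(B, C1): Player A can switch to A (0 → 1). Not NE.
(B, C2): Player A can switch to A (6 → 8). Not NE.
(B, C3): Player A gets 9, best alternative 4; Player B gets 8, best alternative 4. No profitable deviation — NE.
(C, C1): Player A gets 8, best alternative 1; Player B gets 9, best alternative 3. No profitable deviation — NE.
(C, C2): Player A can switch to A (7 → 8). Not NE.
(C, C3): Player A can switch to A (1 → 4). Not NE.

(A, C2), (B, C3), (C, C1)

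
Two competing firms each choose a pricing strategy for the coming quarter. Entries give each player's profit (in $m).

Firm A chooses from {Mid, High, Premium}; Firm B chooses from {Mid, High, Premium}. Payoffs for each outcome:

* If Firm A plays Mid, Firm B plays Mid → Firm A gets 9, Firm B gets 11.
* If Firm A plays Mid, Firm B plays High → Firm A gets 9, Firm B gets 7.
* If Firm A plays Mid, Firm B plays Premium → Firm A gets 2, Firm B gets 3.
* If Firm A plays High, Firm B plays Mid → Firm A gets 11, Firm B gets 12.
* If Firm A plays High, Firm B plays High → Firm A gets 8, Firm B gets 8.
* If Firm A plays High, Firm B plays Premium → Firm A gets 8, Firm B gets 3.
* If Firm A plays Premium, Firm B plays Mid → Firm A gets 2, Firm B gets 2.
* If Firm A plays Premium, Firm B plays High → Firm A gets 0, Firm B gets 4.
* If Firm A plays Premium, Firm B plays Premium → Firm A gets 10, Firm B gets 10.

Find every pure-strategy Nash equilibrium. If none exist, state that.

Check each profile: it is a Nash equilibrium iff no player can strictly gain by switching unilaterally.
(Mid, Mid): Firm A can switch to High (9 → 11). Not NE.
(Mid, High): Firm B can switch to Mid (7 → 11). Not NE.
(Mid, Premium): Firm A can switch to High (2 → 8). Not NE.
(High, Mid): Firm A gets 11, best alternative 9; Firm B gets 12, best alternative 8. No profitable deviation — NE.
(High, High): Firm A can switch to Mid (8 → 9). Not NE.
(High, Premium): Firm A can switch to Premium (8 → 10). Not NE.
(Premium, Mid): Firm A can switch to Mid (2 → 9). Not NE.
(Premium, Premium): Firm A gets 10, best alternative 8; Firm B gets 10, best alternative 4. No profitable deviation — NE.
(The remaining 1 profile has a profitable deviation by the same check.)

The pure Nash equilibria are (High, Mid) and (Premium, Premium).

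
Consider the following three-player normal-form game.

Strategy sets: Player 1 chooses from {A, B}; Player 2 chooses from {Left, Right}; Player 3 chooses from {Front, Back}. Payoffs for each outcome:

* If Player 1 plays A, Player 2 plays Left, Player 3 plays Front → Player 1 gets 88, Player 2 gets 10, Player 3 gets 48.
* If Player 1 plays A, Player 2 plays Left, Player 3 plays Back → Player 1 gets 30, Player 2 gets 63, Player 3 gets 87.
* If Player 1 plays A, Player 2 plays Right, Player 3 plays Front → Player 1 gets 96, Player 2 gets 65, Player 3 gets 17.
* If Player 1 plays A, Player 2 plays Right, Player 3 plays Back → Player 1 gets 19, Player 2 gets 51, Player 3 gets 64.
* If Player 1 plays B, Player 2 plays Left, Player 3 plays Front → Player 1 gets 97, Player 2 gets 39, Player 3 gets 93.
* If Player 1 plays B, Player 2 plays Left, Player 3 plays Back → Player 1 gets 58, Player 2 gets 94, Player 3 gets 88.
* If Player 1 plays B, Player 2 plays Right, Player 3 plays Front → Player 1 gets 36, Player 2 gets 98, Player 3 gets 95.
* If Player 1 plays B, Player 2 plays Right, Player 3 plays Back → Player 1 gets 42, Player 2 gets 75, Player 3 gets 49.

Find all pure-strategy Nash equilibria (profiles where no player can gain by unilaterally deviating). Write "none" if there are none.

This game has no pure Nash equilibrium.

Player 1 against (Left, Front): payoffs 88, 97 → best response B.
Player 1 against (Left, Back): payoffs 30, 58 → best response B.
Player 1 against (Right, Front): payoffs 96, 36 → best response A.
Player 1 against (Right, Back): payoffs 19, 42 → best response B.
Player 2 against (A, Front): payoffs 10, 65 → best response Right.
Player 2 against (A, Back): payoffs 63, 51 → best response Left.
Player 2 against (B, Front): payoffs 39, 98 → best response Right.
Player 2 against (B, Back): payoffs 94, 75 → best response Left.
Player 3 against (A, Left): payoffs 48, 87 → best response Back.
Player 3 against (A, Right): payoffs 17, 64 → best response Back.
Player 3 against (B, Left): payoffs 93, 88 → best response Front.
Player 3 against (B, Right): payoffs 95, 49 → best response Front.
No profile is a mutual best response for all players.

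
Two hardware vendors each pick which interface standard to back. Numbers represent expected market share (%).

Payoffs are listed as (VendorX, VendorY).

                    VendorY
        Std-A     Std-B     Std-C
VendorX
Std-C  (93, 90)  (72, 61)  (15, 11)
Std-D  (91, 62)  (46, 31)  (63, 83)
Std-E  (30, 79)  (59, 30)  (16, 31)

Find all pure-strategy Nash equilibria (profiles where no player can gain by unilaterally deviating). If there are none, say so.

For each strategy profile, look for a profitable unilateral deviation.
(Std-C, Std-A): VendorX gets 93, best alternative 91; VendorY gets 90, best alternative 61. No profitable deviation — NE.
(Std-C, Std-B): VendorY can switch to Std-A (61 → 90). Not NE.
(Std-C, Std-C): VendorX can switch to Std-D (15 → 63). Not NE.
(Std-D, Std-A): VendorX can switch to Std-C (91 → 93). Not NE.
(Std-D, Std-B): VendorX can switch to Std-C (46 → 72). Not NE.
(Std-D, Std-C): VendorX gets 63, best alternative 16; VendorY gets 83, best alternative 62. No profitable deviation — NE.
(Std-E, Std-A): VendorX can switch to Std-C (30 → 93). Not NE.
(Std-E, Std-B): VendorX can switch to Std-C (59 → 72). Not NE.
(The remaining 1 profile has a profitable deviation by the same check.)

(Std-C, Std-A), (Std-D, Std-C)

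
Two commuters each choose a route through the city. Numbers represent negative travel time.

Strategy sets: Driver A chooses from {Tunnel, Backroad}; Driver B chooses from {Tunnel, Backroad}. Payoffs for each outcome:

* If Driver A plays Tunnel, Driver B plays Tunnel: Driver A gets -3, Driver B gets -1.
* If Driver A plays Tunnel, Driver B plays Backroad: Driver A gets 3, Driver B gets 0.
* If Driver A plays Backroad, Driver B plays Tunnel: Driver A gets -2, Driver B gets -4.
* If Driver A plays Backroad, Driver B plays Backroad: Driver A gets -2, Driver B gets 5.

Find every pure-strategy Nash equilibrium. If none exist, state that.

Driver A against Tunnel: payoffs -3, -2 → best response Backroad.
Driver A against Backroad: payoffs 3, -2 → best response Tunnel.
Driver B against Tunnel: payoffs -1, 0 → best response Backroad.
Driver B against Backroad: payoffs -4, 5 → best response Backroad.
Mutual best responses: (Tunnel, Backroad).

The unique pure-strategy Nash equilibrium is (Tunnel, Backroad).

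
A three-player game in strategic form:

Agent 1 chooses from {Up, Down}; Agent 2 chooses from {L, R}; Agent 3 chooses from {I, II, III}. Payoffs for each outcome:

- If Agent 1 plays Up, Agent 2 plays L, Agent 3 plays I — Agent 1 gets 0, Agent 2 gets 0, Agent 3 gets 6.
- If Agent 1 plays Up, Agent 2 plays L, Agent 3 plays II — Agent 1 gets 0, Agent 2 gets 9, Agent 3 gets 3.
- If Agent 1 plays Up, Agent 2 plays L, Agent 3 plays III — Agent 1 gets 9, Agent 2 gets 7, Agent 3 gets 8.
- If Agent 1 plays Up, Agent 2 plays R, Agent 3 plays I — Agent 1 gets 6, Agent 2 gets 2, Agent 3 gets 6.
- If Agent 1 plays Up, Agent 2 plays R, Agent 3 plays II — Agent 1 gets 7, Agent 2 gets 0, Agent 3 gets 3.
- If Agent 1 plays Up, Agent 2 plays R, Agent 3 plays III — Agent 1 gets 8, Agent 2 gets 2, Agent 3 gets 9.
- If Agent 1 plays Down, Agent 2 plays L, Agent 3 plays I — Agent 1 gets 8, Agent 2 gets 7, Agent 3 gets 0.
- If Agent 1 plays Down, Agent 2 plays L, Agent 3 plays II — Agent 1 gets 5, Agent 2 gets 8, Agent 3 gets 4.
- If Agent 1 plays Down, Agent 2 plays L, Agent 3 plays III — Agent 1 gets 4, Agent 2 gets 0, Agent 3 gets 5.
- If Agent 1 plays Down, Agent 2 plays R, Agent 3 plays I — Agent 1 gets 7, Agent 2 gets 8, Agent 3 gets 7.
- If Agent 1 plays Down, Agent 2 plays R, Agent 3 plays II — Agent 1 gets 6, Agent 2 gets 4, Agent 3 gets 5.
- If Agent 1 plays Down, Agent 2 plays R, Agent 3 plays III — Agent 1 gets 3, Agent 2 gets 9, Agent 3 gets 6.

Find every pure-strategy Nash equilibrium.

The pure Nash equilibria are (Up, L, III) and (Down, R, I).

(Up, L, I): Agent 1 can switch to Down (0 → 8). Not NE.
(Up, L, II): Agent 1 can switch to Down (0 → 5). Not NE.
(Up, L, III): Agent 1 gets 9, best alternative 4; Agent 2 gets 7, best alternative 2; Agent 3 gets 8, best alternative 6. No profitable deviation — NE.
(Up, R, I): Agent 1 can switch to Down (6 → 7). Not NE.
(Up, R, II): Agent 2 can switch to L (0 → 9). Not NE.
(Up, R, III): Agent 2 can switch to L (2 → 7). Not NE.
(Down, L, I): Agent 2 can switch to R (7 → 8). Not NE.
(Down, L, II): Agent 3 can switch to III (4 → 5). Not NE.
(Down, L, III): Agent 1 can switch to Up (4 → 9). Not NE.
(Down, R, I): Agent 1 gets 7, best alternative 6; Agent 2 gets 8, best alternative 7; Agent 3 gets 7, best alternative 6. No profitable deviation — NE.
(Down, R, II): Agent 1 can switch to Up (6 → 7). Not NE.
(Down, R, III): Agent 1 can switch to Up (3 → 8). Not NE.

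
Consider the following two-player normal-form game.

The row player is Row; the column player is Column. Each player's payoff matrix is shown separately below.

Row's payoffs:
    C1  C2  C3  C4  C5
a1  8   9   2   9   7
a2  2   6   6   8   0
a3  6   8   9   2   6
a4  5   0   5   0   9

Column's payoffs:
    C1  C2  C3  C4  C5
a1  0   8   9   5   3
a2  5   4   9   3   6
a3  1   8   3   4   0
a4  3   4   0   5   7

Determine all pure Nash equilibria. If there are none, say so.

Check each profile: it is a Nash equilibrium iff no player can strictly gain by switching unilaterally.
(a1, C1): Column can switch to C2 (0 → 8). Not NE.
(a1, C2): Column can switch to C3 (8 → 9). Not NE.
(a1, C3): Row can switch to a2 (2 → 6). Not NE.
(a1, C4): Column can switch to C2 (5 → 8). Not NE.
(a1, C5): Row can switch to a4 (7 → 9). Not NE.
(a2, C1): Row can switch to a1 (2 → 8). Not NE.
(a4, C5): Row gets 9, best alternative 7; Column gets 7, best alternative 5. No profitable deviation — NE.
(The remaining 13 profiles each have a profitable deviation by the same check.)

Pure NE: (a4, C5)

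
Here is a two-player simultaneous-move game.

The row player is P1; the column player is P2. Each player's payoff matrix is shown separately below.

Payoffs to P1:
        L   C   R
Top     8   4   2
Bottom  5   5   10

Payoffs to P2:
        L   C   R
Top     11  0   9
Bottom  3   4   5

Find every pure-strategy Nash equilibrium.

(Top, L): P1 gets 8, best alternative 5; P2 gets 11, best alternative 9. No profitable deviation — NE.
(Top, C): P1 can switch to Bottom (4 → 5). Not NE.
(Top, R): P1 can switch to Bottom (2 → 10). Not NE.
(Bottom, L): P1 can switch to Top (5 → 8). Not NE.
(Bottom, C): P2 can switch to R (4 → 5). Not NE.
(Bottom, R): P1 gets 10, best alternative 2; P2 gets 5, best alternative 4. No profitable deviation — NE.

(Top, L), (Bottom, R)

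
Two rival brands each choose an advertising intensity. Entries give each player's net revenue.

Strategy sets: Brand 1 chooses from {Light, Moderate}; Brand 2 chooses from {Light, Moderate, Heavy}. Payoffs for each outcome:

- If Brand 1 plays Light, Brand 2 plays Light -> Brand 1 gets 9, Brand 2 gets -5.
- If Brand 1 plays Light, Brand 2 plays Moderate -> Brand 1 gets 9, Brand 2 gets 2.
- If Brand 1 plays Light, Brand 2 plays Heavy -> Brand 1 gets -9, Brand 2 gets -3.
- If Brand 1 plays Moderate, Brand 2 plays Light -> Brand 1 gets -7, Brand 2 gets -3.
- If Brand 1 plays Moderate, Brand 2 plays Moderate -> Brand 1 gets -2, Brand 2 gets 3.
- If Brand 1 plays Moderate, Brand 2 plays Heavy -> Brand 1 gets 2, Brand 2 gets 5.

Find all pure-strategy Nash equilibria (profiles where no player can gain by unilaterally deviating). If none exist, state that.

The pure Nash equilibria are (Light, Moderate) and (Moderate, Heavy).

Brand 1 against Light: payoffs 9, -7 → best response Light.
Brand 1 against Moderate: payoffs 9, -2 → best response Light.
Brand 1 against Heavy: payoffs -9, 2 → best response Moderate.
Brand 2 against Light: payoffs -5, 2, -3 → best response Moderate.
Brand 2 against Moderate: payoffs -3, 3, 5 → best response Heavy.
Mutual best responses: (Light, Moderate); (Moderate, Heavy).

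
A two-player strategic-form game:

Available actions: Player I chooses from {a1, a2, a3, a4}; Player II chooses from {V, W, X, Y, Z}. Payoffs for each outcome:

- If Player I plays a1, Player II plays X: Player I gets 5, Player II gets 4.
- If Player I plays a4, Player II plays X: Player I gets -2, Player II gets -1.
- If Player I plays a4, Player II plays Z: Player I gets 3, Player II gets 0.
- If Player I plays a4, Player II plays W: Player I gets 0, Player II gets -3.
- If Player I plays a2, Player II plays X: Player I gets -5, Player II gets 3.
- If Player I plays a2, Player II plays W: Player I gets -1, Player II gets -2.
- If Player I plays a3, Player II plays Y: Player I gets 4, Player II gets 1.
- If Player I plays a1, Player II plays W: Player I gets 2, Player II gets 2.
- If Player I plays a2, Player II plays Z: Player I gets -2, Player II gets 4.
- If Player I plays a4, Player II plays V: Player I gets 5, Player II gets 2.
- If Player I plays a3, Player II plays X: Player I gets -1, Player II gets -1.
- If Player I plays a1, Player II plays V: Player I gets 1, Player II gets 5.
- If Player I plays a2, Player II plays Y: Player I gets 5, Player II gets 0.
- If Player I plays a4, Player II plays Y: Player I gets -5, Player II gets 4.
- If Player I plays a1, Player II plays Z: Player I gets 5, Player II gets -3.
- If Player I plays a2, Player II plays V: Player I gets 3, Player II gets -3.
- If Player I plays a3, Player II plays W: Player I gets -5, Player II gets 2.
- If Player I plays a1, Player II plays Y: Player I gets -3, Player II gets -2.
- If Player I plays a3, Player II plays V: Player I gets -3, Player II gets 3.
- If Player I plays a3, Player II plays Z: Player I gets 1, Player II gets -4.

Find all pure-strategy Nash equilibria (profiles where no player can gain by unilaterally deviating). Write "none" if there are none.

none

Player I against V: payoffs 1, 3, -3, 5 → best response a4.
Player I against W: payoffs 2, -1, -5, 0 → best response a1.
Player I against X: payoffs 5, -5, -1, -2 → best response a1.
Player I against Y: payoffs -3, 5, 4, -5 → best response a2.
Player I against Z: payoffs 5, -2, 1, 3 → best response a1.
Player II against a1: payoffs 5, 2, 4, -2, -3 → best response V.
Player II against a2: payoffs -3, -2, 3, 0, 4 → best response Z.
Player II against a3: payoffs 3, 2, -1, 1, -4 → best response V.
Player II against a4: payoffs 2, -3, -1, 4, 0 → best response Y.
No profile is a mutual best response for all players.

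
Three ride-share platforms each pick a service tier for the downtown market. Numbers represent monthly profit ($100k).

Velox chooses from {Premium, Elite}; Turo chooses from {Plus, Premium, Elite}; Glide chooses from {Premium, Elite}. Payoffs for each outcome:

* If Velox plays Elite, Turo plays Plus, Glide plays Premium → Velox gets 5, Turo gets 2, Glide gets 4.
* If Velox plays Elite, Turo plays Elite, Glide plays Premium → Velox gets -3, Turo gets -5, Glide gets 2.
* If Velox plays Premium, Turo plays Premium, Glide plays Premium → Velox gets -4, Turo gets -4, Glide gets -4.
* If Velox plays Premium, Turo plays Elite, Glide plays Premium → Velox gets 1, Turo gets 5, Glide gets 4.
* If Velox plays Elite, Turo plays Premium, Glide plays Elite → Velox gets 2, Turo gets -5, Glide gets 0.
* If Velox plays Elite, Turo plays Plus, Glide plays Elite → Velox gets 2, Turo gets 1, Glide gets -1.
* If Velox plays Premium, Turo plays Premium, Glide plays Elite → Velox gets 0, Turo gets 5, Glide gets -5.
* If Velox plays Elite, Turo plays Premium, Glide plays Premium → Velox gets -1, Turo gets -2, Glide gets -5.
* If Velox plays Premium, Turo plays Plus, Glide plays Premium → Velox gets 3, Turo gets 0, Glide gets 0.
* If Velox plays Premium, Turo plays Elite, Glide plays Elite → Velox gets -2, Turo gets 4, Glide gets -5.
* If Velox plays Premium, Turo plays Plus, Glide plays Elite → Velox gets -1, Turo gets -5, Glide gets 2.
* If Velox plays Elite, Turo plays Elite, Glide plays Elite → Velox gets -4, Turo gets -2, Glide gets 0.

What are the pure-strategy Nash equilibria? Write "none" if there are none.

(Premium, Plus, Premium): Velox can switch to Elite (3 → 5). Not NE.
(Premium, Plus, Elite): Velox can switch to Elite (-1 → 2). Not NE.
(Premium, Premium, Premium): Velox can switch to Elite (-4 → -1). Not NE.
(Premium, Premium, Elite): Velox can switch to Elite (0 → 2). Not NE.
(Premium, Elite, Premium): Velox gets 1, best alternative -3; Turo gets 5, best alternative 0; Glide gets 4, best alternative -5. No profitable deviation — NE.
(Premium, Elite, Elite): Turo can switch to Premium (4 → 5). Not NE.
(Elite, Plus, Premium): Velox gets 5, best alternative 3; Turo gets 2, best alternative -2; Glide gets 4, best alternative -1. No profitable deviation — NE.
(Elite, Plus, Elite): Glide can switch to Premium (-1 → 4). Not NE.
(The remaining 4 profiles each have a profitable deviation by the same check.)

(Premium, Elite, Premium) and (Elite, Plus, Premium)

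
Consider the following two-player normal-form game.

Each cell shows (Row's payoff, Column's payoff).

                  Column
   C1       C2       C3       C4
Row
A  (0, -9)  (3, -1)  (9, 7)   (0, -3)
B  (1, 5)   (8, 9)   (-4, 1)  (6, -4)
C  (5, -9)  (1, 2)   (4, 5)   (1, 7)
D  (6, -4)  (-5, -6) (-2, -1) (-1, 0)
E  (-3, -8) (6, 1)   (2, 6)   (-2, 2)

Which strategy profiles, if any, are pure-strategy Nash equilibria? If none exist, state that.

(A, C3) and (B, C2)

(A, C1): Row can switch to B (0 → 1). Not NE.
(A, C2): Row can switch to B (3 → 8). Not NE.
(A, C3): Row gets 9, best alternative 4; Column gets 7, best alternative -1. No profitable deviation — NE.
(A, C4): Row can switch to B (0 → 6). Not NE.
(B, C1): Row can switch to C (1 → 5). Not NE.
(B, C2): Row gets 8, best alternative 6; Column gets 9, best alternative 5. No profitable deviation — NE.
(B, C3): Row can switch to A (-4 → 9). Not NE.
(B, C4): Column can switch to C1 (-4 → 5). Not NE.
(C, C1): Row can switch to D (5 → 6). Not NE.
(C, C2): Row can switch to A (1 → 3). Not NE.
(C, C3): Row can switch to A (4 → 9). Not NE.
(C, C4): Row can switch to B (1 → 6). Not NE.
(D, C1): Column can switch to C3 (-4 → -1). Not NE.
(D, C2): Row can switch to A (-5 → 3). Not NE.
(The remaining 6 profiles each have a profitable deviation by the same check.)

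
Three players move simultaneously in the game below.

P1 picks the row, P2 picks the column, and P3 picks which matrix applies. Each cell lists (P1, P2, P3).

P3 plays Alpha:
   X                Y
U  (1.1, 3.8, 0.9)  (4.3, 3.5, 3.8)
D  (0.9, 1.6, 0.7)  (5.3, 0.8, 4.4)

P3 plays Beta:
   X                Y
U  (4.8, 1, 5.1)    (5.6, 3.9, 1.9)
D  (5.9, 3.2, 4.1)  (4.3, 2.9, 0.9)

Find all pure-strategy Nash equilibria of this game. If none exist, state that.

P1 against (X, Alpha): payoffs 1.1, 0.9 → best response U.
P1 against (X, Beta): payoffs 4.8, 5.9 → best response D.
P1 against (Y, Alpha): payoffs 4.3, 5.3 → best response D.
P1 against (Y, Beta): payoffs 5.6, 4.3 → best response U.
P2 against (U, Alpha): payoffs 3.8, 3.5 → best response X.
P2 against (U, Beta): payoffs 1, 3.9 → best response Y.
P2 against (D, Alpha): payoffs 1.6, 0.8 → best response X.
P2 against (D, Beta): payoffs 3.2, 2.9 → best response X.
P3 against (U, X): payoffs 0.9, 5.1 → best response Beta.
P3 against (U, Y): payoffs 3.8, 1.9 → best response Alpha.
P3 against (D, X): payoffs 0.7, 4.1 → best response Beta.
P3 against (D, Y): payoffs 4.4, 0.9 → best response Alpha.
Mutual best responses: (D, X, Beta).

(D, X, Beta)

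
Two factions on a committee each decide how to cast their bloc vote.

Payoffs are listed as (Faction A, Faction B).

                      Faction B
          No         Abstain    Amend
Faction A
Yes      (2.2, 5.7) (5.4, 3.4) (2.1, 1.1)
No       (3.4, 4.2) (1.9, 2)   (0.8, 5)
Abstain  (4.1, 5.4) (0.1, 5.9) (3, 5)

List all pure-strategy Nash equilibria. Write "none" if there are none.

No pure-strategy Nash equilibrium.

Faction A against No: payoffs 2.2, 3.4, 4.1 → best response Abstain.
Faction A against Abstain: payoffs 5.4, 1.9, 0.1 → best response Yes.
Faction A against Amend: payoffs 2.1, 0.8, 3 → best response Abstain.
Faction B against Yes: payoffs 5.7, 3.4, 1.1 → best response No.
Faction B against No: payoffs 4.2, 2, 5 → best response Amend.
Faction B against Abstain: payoffs 5.4, 5.9, 5 → best response Abstain.
No profile is a mutual best response for all players.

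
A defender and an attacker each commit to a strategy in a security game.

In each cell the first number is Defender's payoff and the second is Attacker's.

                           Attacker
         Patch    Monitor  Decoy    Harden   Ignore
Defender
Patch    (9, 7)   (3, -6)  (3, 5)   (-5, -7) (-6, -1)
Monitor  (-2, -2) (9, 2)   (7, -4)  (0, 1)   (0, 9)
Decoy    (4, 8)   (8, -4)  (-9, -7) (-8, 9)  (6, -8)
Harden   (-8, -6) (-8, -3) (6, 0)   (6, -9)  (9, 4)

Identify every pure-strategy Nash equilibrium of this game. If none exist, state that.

For each player, find the best response to each opponent profile; mutual best responses are the pure NE.
Defender against Patch: payoffs 9, -2, 4, -8 → best response Patch.
Defender against Monitor: payoffs 3, 9, 8, -8 → best response Monitor.
Defender against Decoy: payoffs 3, 7, -9, 6 → best response Monitor.
Defender against Harden: payoffs -5, 0, -8, 6 → best response Harden.
Defender against Ignore: payoffs -6, 0, 6, 9 → best response Harden.
Attacker against Patch: payoffs 7, -6, 5, -7, -1 → best response Patch.
Attacker against Monitor: payoffs -2, 2, -4, 1, 9 → best response Ignore.
Attacker against Decoy: payoffs 8, -4, -7, 9, -8 → best response Harden.
Attacker against Harden: payoffs -6, -3, 0, -9, 4 → best response Ignore.
Mutual best responses: (Patch, Patch); (Harden, Ignore).

Pure-strategy Nash equilibria: (Patch, Patch) and (Harden, Ignore)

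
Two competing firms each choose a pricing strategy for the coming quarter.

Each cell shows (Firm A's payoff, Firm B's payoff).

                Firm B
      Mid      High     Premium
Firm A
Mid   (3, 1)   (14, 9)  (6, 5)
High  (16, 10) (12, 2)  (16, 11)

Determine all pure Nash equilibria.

(Mid, Mid): Firm A can switch to High (3 → 16). Not NE.
(Mid, High): Firm A gets 14, best alternative 12; Firm B gets 9, best alternative 5. No profitable deviation — NE.
(Mid, Premium): Firm A can switch to High (6 → 16). Not NE.
(High, Mid): Firm B can switch to Premium (10 → 11). Not NE.
(High, High): Firm A can switch to Mid (12 → 14). Not NE.
(High, Premium): Firm A gets 16, best alternative 6; Firm B gets 11, best alternative 10. No profitable deviation — NE.

The pure Nash equilibria are (Mid, High), (High, Premium).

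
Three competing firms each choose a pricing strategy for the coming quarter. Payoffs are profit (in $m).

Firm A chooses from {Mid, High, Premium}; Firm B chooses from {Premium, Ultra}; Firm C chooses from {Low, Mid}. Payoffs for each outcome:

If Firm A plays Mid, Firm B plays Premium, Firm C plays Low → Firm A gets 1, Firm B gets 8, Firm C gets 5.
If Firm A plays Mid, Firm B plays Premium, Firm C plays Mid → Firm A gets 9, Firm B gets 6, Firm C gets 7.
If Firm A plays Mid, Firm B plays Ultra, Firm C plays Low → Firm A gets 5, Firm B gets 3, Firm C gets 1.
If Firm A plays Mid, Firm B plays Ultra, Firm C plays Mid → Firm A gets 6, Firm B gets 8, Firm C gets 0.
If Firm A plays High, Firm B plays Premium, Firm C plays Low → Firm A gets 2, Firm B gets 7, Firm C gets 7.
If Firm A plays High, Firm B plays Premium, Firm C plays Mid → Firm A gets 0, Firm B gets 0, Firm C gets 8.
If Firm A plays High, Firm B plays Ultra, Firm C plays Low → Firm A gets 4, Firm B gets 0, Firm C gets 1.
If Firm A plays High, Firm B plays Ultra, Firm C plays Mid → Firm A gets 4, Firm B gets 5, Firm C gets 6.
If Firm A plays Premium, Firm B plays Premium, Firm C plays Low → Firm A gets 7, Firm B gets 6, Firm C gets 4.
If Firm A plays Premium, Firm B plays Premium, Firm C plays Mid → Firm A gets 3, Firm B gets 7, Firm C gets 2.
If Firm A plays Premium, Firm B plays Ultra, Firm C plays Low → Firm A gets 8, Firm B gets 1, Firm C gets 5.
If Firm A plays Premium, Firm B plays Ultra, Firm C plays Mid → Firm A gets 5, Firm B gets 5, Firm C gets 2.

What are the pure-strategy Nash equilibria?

(Mid, Premium, Low): Firm A can switch to High (1 → 2). Not NE.
(Mid, Premium, Mid): Firm B can switch to Ultra (6 → 8). Not NE.
(Mid, Ultra, Low): Firm A can switch to Premium (5 → 8). Not NE.
(Mid, Ultra, Mid): Firm C can switch to Low (0 → 1). Not NE.
(High, Premium, Low): Firm A can switch to Premium (2 → 7). Not NE.
(High, Premium, Mid): Firm A can switch to Mid (0 → 9). Not NE.
(High, Ultra, Low): Firm A can switch to Mid (4 → 5). Not NE.
(High, Ultra, Mid): Firm A can switch to Mid (4 → 6). Not NE.
(Premium, Premium, Low): Firm A gets 7, best alternative 2; Firm B gets 6, best alternative 1; Firm C gets 4, best alternative 2. No profitable deviation — NE.
(Premium, Premium, Mid): Firm A can switch to Mid (3 → 9). Not NE.
(Premium, Ultra, Low): Firm B can switch to Premium (1 → 6). Not NE.
(Premium, Ultra, Mid): Firm A can switch to Mid (5 → 6). Not NE.

The unique pure-strategy Nash equilibrium is (Premium, Premium, Low).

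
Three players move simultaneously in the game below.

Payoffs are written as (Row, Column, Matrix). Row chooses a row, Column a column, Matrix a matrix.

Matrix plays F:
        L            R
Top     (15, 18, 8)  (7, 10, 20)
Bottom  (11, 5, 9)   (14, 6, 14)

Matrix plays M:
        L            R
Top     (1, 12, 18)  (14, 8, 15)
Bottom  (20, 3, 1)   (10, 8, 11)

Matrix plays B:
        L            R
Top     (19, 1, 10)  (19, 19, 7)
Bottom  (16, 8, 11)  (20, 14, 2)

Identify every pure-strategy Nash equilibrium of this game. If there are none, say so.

(Bottom, R, F)

(Top, L, F): Matrix can switch to M (8 → 18). Not NE.
(Top, L, M): Row can switch to Bottom (1 → 20). Not NE.
(Top, L, B): Column can switch to R (1 → 19). Not NE.
(Top, R, F): Row can switch to Bottom (7 → 14). Not NE.
(Top, R, M): Column can switch to L (8 → 12). Not NE.
(Top, R, B): Row can switch to Bottom (19 → 20). Not NE.
(Bottom, L, F): Row can switch to Top (11 → 15). Not NE.
(Bottom, L, M): Column can switch to R (3 → 8). Not NE.
(Bottom, L, B): Row can switch to Top (16 → 19). Not NE.
(Bottom, R, F): Row gets 14, best alternative 7; Column gets 6, best alternative 5; Matrix gets 14, best alternative 11. No profitable deviation — NE.
(Bottom, R, M): Row can switch to Top (10 → 14). Not NE.
(Bottom, R, B): Matrix can switch to F (2 → 14). Not NE.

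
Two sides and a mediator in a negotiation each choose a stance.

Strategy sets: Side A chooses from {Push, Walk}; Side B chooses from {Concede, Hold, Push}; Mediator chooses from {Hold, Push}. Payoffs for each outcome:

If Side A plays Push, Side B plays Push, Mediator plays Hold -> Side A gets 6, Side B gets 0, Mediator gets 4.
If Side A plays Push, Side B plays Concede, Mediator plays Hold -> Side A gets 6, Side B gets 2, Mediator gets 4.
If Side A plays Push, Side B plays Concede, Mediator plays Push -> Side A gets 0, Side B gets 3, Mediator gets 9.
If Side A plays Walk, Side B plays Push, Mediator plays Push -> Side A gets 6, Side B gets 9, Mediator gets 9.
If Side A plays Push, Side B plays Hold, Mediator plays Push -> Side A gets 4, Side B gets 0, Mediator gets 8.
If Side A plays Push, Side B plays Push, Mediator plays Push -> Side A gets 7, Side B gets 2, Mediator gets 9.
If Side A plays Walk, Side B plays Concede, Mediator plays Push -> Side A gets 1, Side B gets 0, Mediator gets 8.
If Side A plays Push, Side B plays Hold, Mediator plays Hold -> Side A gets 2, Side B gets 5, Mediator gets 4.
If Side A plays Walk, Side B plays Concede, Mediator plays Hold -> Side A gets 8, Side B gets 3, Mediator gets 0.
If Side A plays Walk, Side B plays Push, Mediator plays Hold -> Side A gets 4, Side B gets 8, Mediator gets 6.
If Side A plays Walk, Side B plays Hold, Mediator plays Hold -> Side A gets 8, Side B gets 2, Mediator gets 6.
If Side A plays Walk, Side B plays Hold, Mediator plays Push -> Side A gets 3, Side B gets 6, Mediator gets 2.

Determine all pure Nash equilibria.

(Push, Concede, Hold): Side A can switch to Walk (6 → 8). Not NE.
(Push, Concede, Push): Side A can switch to Walk (0 → 1). Not NE.
(Push, Hold, Hold): Side A can switch to Walk (2 → 8). Not NE.
(Push, Hold, Push): Side B can switch to Concede (0 → 3). Not NE.
(Push, Push, Hold): Side B can switch to Concede (0 → 2). Not NE.
(Push, Push, Push): Side B can switch to Concede (2 → 3). Not NE.
(Walk, Concede, Hold): Side B can switch to Push (3 → 8). Not NE.
(Walk, Concede, Push): Side B can switch to Hold (0 → 6). Not NE.
(Walk, Hold, Hold): Side B can switch to Concede (2 → 3). Not NE.
(Walk, Hold, Push): Side A can switch to Push (3 → 4). Not NE.
(The remaining 2 profiles each have a profitable deviation by the same check.)

This game has no pure Nash equilibrium.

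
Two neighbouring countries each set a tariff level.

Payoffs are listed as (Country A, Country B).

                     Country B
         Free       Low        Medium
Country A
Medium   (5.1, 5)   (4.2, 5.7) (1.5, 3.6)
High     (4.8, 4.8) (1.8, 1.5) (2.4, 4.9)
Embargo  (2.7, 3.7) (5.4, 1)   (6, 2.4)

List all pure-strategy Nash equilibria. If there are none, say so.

For each player, find the best response to each opponent profile; mutual best responses are the pure NE.
Country A against Free: payoffs 5.1, 4.8, 2.7 → best response Medium.
Country A against Low: payoffs 4.2, 1.8, 5.4 → best response Embargo.
Country A against Medium: payoffs 1.5, 2.4, 6 → best response Embargo.
Country B against Medium: payoffs 5, 5.7, 3.6 → best response Low.
Country B against High: payoffs 4.8, 1.5, 4.9 → best response Medium.
Country B against Embargo: payoffs 3.7, 1, 2.4 → best response Free.
No profile is a mutual best response for all players.

There is no pure-strategy Nash equilibrium.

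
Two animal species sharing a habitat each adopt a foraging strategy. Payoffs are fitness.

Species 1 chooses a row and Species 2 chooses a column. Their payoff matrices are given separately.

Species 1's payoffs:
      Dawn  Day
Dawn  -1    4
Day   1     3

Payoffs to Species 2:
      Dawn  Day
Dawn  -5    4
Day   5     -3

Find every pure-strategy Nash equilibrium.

(Dawn, Day); (Day, Dawn)

Check each profile: it is a Nash equilibrium iff no player can strictly gain by switching unilaterally.
(Dawn, Dawn): Species 1 can switch to Day (-1 → 1). Not NE.
(Dawn, Day): Species 1 gets 4, best alternative 3; Species 2 gets 4, best alternative -5. No profitable deviation — NE.
(Day, Dawn): Species 1 gets 1, best alternative -1; Species 2 gets 5, best alternative -3. No profitable deviation — NE.
(Day, Day): Species 1 can switch to Dawn (3 → 4). Not NE.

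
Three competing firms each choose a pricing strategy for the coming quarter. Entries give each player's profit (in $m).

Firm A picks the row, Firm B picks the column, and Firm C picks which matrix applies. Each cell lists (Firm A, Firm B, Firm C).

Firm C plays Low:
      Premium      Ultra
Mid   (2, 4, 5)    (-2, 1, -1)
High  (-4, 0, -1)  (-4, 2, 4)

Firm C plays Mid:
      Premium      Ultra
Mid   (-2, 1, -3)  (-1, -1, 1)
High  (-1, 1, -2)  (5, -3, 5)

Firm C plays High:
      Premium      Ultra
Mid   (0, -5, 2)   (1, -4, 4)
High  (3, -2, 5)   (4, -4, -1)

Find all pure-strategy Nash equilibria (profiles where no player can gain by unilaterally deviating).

(Mid, Premium, Low): Firm A gets 2, best alternative -4; Firm B gets 4, best alternative 1; Firm C gets 5, best alternative 2. No profitable deviation — NE.
(Mid, Premium, Mid): Firm A can switch to High (-2 → -1). Not NE.
(Mid, Premium, High): Firm A can switch to High (0 → 3). Not NE.
(Mid, Ultra, Low): Firm B can switch to Premium (1 → 4). Not NE.
(Mid, Ultra, Mid): Firm A can switch to High (-1 → 5). Not NE.
(Mid, Ultra, High): Firm A can switch to High (1 → 4). Not NE.
(High, Premium, Low): Firm A can switch to Mid (-4 → 2). Not NE.
(High, Premium, Mid): Firm C can switch to Low (-2 → -1). Not NE.
(High, Premium, High): Firm A gets 3, best alternative 0; Firm B gets -2, best alternative -4; Firm C gets 5, best alternative -1. No profitable deviation — NE.
(High, Ultra, Low): Firm A can switch to Mid (-4 → -2). Not NE.
(The remaining 2 profiles each have a profitable deviation by the same check.)

The pure Nash equilibria are (Mid, Premium, Low), (High, Premium, High).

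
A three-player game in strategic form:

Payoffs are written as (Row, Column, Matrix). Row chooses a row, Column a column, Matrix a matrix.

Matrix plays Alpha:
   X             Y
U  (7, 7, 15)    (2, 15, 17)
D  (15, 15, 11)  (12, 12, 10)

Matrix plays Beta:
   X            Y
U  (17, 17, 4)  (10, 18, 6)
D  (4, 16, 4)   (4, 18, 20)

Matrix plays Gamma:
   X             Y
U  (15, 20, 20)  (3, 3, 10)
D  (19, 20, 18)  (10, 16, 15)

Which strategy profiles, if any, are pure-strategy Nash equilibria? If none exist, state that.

Pure NE: (D, X, Gamma)

(U, X, Alpha): Row can switch to D (7 → 15). Not NE.
(U, X, Beta): Column can switch to Y (17 → 18). Not NE.
(U, X, Gamma): Row can switch to D (15 → 19). Not NE.
(U, Y, Alpha): Row can switch to D (2 → 12). Not NE.
(U, Y, Beta): Matrix can switch to Alpha (6 → 17). Not NE.
(U, Y, Gamma): Row can switch to D (3 → 10). Not NE.
(D, X, Alpha): Matrix can switch to Gamma (11 → 18). Not NE.
(D, X, Beta): Row can switch to U (4 → 17). Not NE.
(D, X, Gamma): Row gets 19, best alternative 15; Column gets 20, best alternative 16; Matrix gets 18, best alternative 11. No profitable deviation — NE.
(The remaining 3 profiles each have a profitable deviation by the same check.)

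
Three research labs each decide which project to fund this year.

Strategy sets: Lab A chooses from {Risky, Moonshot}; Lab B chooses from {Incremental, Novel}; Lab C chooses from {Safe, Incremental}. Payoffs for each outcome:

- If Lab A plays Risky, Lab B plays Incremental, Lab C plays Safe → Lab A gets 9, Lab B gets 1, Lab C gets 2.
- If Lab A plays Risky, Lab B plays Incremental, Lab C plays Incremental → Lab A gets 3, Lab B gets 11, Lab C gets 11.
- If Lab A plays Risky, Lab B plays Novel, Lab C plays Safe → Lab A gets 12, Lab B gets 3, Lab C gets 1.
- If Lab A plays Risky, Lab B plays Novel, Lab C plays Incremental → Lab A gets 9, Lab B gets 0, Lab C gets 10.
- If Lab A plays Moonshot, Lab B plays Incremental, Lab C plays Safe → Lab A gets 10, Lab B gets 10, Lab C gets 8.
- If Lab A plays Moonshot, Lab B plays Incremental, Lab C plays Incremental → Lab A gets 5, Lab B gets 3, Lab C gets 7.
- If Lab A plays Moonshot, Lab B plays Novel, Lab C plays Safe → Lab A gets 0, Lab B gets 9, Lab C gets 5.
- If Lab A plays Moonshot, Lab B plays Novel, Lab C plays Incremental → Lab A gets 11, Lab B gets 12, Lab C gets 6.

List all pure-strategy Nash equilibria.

(Risky, Incremental, Safe): Lab A can switch to Moonshot (9 → 10). Not NE.
(Risky, Incremental, Incremental): Lab A can switch to Moonshot (3 → 5). Not NE.
(Risky, Novel, Safe): Lab C can switch to Incremental (1 → 10). Not NE.
(Risky, Novel, Incremental): Lab A can switch to Moonshot (9 → 11). Not NE.
(Moonshot, Incremental, Safe): Lab A gets 10, best alternative 9; Lab B gets 10, best alternative 9; Lab C gets 8, best alternative 7. No profitable deviation — NE.
(Moonshot, Incremental, Incremental): Lab B can switch to Novel (3 → 12). Not NE.
(Moonshot, Novel, Safe): Lab A can switch to Risky (0 → 12). Not NE.
(Moonshot, Novel, Incremental): Lab A gets 11, best alternative 9; Lab B gets 12, best alternative 3; Lab C gets 6, best alternative 5. No profitable deviation — NE.

(Moonshot, Incremental, Safe); (Moonshot, Novel, Incremental)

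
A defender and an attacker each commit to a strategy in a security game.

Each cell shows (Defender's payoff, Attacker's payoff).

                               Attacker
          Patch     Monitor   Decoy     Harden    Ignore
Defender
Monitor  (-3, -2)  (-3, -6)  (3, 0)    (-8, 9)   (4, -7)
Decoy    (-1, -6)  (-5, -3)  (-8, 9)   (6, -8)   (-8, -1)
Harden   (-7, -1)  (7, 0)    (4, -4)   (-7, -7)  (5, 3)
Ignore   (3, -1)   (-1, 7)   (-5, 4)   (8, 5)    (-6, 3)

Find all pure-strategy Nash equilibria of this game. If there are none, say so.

The unique pure-strategy Nash equilibrium is (Harden, Ignore).

Defender against Patch: payoffs -3, -1, -7, 3 → best response Ignore.
Defender against Monitor: payoffs -3, -5, 7, -1 → best response Harden.
Defender against Decoy: payoffs 3, -8, 4, -5 → best response Harden.
Defender against Harden: payoffs -8, 6, -7, 8 → best response Ignore.
Defender against Ignore: payoffs 4, -8, 5, -6 → best response Harden.
Attacker against Monitor: payoffs -2, -6, 0, 9, -7 → best response Harden.
Attacker against Decoy: payoffs -6, -3, 9, -8, -1 → best response Decoy.
Attacker against Harden: payoffs -1, 0, -4, -7, 3 → best response Ignore.
Attacker against Ignore: payoffs -1, 7, 4, 5, 3 → best response Monitor.
Mutual best responses: (Harden, Ignore).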